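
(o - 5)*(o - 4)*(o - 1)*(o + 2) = o^4 - 8*o^3 + 9*o^2 + 38*o - 40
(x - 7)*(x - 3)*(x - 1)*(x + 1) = x^4 - 10*x^3 + 20*x^2 + 10*x - 21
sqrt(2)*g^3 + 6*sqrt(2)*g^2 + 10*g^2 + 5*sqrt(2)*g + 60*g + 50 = (g + 5)*(g + 5*sqrt(2))*(sqrt(2)*g + sqrt(2))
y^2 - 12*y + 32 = (y - 8)*(y - 4)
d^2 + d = d*(d + 1)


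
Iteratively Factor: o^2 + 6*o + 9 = (o + 3)*(o + 3)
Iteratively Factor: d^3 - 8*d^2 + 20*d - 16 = (d - 4)*(d^2 - 4*d + 4) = (d - 4)*(d - 2)*(d - 2)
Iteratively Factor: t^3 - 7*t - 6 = (t + 1)*(t^2 - t - 6) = (t - 3)*(t + 1)*(t + 2)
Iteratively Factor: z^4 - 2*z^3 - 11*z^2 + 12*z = (z + 3)*(z^3 - 5*z^2 + 4*z) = (z - 4)*(z + 3)*(z^2 - z) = z*(z - 4)*(z + 3)*(z - 1)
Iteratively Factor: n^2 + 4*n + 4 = (n + 2)*(n + 2)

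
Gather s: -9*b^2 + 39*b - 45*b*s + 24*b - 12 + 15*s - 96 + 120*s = -9*b^2 + 63*b + s*(135 - 45*b) - 108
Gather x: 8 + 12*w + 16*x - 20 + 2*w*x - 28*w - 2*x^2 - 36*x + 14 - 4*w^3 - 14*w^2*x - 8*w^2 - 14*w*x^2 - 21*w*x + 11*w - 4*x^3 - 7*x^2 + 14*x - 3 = -4*w^3 - 8*w^2 - 5*w - 4*x^3 + x^2*(-14*w - 9) + x*(-14*w^2 - 19*w - 6) - 1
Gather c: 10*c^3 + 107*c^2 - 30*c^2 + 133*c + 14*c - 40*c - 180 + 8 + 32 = 10*c^3 + 77*c^2 + 107*c - 140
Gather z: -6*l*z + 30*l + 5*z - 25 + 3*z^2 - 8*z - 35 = 30*l + 3*z^2 + z*(-6*l - 3) - 60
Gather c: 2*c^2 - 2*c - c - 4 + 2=2*c^2 - 3*c - 2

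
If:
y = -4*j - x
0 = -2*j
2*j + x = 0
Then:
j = 0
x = 0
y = 0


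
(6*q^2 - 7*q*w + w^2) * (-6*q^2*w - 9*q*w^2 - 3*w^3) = -36*q^4*w - 12*q^3*w^2 + 39*q^2*w^3 + 12*q*w^4 - 3*w^5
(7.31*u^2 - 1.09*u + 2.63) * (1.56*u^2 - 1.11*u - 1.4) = 11.4036*u^4 - 9.8145*u^3 - 4.9213*u^2 - 1.3933*u - 3.682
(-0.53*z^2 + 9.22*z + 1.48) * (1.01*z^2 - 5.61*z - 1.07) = -0.5353*z^4 + 12.2855*z^3 - 49.6623*z^2 - 18.1682*z - 1.5836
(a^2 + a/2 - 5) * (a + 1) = a^3 + 3*a^2/2 - 9*a/2 - 5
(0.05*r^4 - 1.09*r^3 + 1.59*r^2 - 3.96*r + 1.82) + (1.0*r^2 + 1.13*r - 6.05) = 0.05*r^4 - 1.09*r^3 + 2.59*r^2 - 2.83*r - 4.23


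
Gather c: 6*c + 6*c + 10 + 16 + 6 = 12*c + 32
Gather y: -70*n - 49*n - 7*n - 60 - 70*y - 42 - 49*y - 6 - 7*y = -126*n - 126*y - 108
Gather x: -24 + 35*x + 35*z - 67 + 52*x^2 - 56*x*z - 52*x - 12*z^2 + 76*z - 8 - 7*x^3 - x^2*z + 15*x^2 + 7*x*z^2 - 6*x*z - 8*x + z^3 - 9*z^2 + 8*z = -7*x^3 + x^2*(67 - z) + x*(7*z^2 - 62*z - 25) + z^3 - 21*z^2 + 119*z - 99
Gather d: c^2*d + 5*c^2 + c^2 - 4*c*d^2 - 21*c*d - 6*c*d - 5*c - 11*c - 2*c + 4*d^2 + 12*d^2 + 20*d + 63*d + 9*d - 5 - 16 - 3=6*c^2 - 18*c + d^2*(16 - 4*c) + d*(c^2 - 27*c + 92) - 24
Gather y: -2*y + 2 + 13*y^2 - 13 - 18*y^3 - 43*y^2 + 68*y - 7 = -18*y^3 - 30*y^2 + 66*y - 18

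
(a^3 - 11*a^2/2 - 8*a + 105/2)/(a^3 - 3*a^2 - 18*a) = (2*a^2 - 17*a + 35)/(2*a*(a - 6))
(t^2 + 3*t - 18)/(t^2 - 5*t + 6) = (t + 6)/(t - 2)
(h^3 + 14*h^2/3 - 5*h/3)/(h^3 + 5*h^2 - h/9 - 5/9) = 3*h/(3*h + 1)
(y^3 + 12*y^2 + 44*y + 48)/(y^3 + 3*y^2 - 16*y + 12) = (y^2 + 6*y + 8)/(y^2 - 3*y + 2)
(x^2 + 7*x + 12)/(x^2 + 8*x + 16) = (x + 3)/(x + 4)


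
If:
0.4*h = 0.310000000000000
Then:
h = 0.78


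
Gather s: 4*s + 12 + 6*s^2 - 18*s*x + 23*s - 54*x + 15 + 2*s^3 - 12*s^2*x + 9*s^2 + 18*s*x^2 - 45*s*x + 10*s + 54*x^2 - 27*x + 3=2*s^3 + s^2*(15 - 12*x) + s*(18*x^2 - 63*x + 37) + 54*x^2 - 81*x + 30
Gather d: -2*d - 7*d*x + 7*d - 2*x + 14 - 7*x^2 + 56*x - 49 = d*(5 - 7*x) - 7*x^2 + 54*x - 35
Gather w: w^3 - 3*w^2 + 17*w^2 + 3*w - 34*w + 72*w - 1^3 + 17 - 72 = w^3 + 14*w^2 + 41*w - 56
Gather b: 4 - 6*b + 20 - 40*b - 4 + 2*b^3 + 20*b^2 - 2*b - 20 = 2*b^3 + 20*b^2 - 48*b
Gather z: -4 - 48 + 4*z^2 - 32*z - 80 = 4*z^2 - 32*z - 132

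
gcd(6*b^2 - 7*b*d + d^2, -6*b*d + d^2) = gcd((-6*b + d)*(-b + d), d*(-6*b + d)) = 6*b - d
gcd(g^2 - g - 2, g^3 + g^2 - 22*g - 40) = 1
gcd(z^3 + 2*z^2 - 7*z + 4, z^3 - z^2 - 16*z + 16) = z^2 + 3*z - 4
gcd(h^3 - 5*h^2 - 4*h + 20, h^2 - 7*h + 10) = h^2 - 7*h + 10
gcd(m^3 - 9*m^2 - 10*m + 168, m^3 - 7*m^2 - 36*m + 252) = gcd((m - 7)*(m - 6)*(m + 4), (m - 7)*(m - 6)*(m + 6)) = m^2 - 13*m + 42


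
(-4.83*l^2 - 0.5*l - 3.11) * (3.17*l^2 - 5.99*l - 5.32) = -15.3111*l^4 + 27.3467*l^3 + 18.8319*l^2 + 21.2889*l + 16.5452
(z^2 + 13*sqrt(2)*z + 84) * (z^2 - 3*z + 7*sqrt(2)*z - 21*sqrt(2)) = z^4 - 3*z^3 + 20*sqrt(2)*z^3 - 60*sqrt(2)*z^2 + 266*z^2 - 798*z + 588*sqrt(2)*z - 1764*sqrt(2)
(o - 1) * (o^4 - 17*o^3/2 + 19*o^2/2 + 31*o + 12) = o^5 - 19*o^4/2 + 18*o^3 + 43*o^2/2 - 19*o - 12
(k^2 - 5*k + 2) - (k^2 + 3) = -5*k - 1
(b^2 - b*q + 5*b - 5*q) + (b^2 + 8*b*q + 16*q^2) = 2*b^2 + 7*b*q + 5*b + 16*q^2 - 5*q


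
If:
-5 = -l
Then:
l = 5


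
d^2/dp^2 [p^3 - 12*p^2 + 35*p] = 6*p - 24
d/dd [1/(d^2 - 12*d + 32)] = 2*(6 - d)/(d^2 - 12*d + 32)^2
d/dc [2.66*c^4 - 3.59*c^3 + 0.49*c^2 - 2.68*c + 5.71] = 10.64*c^3 - 10.77*c^2 + 0.98*c - 2.68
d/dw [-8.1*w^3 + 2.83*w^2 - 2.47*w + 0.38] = -24.3*w^2 + 5.66*w - 2.47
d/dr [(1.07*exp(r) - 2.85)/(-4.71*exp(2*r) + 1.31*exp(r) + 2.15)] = (5.0397*exp(2*r) - 26.847*exp(r) + 6.034)*exp(r)/(22.1841*exp(4*r) - 12.3402*exp(3*r) - 18.5369*exp(2*r) + 5.633*exp(r) + 4.6225)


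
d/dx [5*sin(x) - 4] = 5*cos(x)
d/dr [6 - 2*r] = -2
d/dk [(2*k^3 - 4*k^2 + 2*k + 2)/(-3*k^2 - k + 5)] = 2*(-3*k^4 - 2*k^3 + 20*k^2 - 14*k + 6)/(9*k^4 + 6*k^3 - 29*k^2 - 10*k + 25)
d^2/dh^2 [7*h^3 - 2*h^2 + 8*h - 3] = 42*h - 4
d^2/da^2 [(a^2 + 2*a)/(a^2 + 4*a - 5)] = 2*(-2*a^3 + 15*a^2 + 30*a + 65)/(a^6 + 12*a^5 + 33*a^4 - 56*a^3 - 165*a^2 + 300*a - 125)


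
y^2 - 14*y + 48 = (y - 8)*(y - 6)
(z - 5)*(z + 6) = z^2 + z - 30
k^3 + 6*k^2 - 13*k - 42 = (k - 3)*(k + 2)*(k + 7)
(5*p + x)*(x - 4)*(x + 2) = 5*p*x^2 - 10*p*x - 40*p + x^3 - 2*x^2 - 8*x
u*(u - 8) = u^2 - 8*u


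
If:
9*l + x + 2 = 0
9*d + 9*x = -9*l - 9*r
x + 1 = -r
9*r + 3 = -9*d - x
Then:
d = 82/63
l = -19/63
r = -12/7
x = 5/7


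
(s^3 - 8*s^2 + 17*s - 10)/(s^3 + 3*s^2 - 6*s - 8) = (s^2 - 6*s + 5)/(s^2 + 5*s + 4)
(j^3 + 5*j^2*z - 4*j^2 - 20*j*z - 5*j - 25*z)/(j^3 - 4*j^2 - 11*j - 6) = (j^2 + 5*j*z - 5*j - 25*z)/(j^2 - 5*j - 6)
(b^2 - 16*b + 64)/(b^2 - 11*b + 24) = (b - 8)/(b - 3)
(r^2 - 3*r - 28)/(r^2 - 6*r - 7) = (r + 4)/(r + 1)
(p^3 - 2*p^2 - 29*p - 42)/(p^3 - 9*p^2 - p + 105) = (p + 2)/(p - 5)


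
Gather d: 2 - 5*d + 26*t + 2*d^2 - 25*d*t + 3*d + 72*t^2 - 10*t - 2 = 2*d^2 + d*(-25*t - 2) + 72*t^2 + 16*t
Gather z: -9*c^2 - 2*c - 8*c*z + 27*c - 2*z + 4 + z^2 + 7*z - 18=-9*c^2 + 25*c + z^2 + z*(5 - 8*c) - 14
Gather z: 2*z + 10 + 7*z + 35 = 9*z + 45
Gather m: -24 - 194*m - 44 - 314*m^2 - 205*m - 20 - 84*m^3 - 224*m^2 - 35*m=-84*m^3 - 538*m^2 - 434*m - 88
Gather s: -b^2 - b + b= -b^2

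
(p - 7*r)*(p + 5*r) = p^2 - 2*p*r - 35*r^2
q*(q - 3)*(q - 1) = q^3 - 4*q^2 + 3*q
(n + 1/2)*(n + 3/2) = n^2 + 2*n + 3/4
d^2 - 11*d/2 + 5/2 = (d - 5)*(d - 1/2)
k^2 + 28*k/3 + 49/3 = (k + 7/3)*(k + 7)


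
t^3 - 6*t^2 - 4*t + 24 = (t - 6)*(t - 2)*(t + 2)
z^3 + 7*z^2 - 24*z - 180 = (z - 5)*(z + 6)^2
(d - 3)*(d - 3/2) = d^2 - 9*d/2 + 9/2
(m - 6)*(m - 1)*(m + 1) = m^3 - 6*m^2 - m + 6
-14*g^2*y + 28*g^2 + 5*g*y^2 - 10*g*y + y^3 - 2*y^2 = (-2*g + y)*(7*g + y)*(y - 2)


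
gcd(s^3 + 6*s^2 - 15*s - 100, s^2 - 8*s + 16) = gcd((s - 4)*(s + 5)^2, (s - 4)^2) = s - 4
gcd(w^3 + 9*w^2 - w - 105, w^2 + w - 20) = w + 5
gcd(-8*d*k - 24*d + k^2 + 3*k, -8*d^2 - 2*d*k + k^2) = 1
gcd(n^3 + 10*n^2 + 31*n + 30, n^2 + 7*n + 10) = n^2 + 7*n + 10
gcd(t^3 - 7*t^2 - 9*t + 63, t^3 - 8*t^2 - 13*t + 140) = t - 7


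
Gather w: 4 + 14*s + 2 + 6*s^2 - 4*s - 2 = 6*s^2 + 10*s + 4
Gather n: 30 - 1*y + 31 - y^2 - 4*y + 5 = -y^2 - 5*y + 66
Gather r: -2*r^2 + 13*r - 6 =-2*r^2 + 13*r - 6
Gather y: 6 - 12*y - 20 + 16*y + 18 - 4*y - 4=0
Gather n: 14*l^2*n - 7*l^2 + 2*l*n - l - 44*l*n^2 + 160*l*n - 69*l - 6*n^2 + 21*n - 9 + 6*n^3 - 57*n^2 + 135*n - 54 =-7*l^2 - 70*l + 6*n^3 + n^2*(-44*l - 63) + n*(14*l^2 + 162*l + 156) - 63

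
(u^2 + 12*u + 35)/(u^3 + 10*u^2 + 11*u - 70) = 1/(u - 2)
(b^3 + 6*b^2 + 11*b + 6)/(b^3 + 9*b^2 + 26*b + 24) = (b + 1)/(b + 4)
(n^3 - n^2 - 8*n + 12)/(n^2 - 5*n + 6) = (n^2 + n - 6)/(n - 3)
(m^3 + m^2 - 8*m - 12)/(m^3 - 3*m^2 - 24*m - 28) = (m - 3)/(m - 7)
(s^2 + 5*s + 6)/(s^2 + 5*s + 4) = (s^2 + 5*s + 6)/(s^2 + 5*s + 4)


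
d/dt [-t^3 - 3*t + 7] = -3*t^2 - 3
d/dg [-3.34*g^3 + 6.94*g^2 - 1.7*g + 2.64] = -10.02*g^2 + 13.88*g - 1.7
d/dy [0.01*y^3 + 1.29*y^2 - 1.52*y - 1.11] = 0.03*y^2 + 2.58*y - 1.52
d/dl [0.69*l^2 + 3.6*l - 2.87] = 1.38*l + 3.6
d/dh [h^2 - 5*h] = 2*h - 5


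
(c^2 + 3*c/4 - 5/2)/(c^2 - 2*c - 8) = (c - 5/4)/(c - 4)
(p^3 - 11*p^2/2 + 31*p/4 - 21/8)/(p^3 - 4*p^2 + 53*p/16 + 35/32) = 4*(8*p^3 - 44*p^2 + 62*p - 21)/(32*p^3 - 128*p^2 + 106*p + 35)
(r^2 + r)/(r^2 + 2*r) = (r + 1)/(r + 2)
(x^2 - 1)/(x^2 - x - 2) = (x - 1)/(x - 2)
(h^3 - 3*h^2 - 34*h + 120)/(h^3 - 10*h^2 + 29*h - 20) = (h + 6)/(h - 1)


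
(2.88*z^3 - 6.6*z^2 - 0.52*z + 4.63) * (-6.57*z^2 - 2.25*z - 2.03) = -18.9216*z^5 + 36.882*z^4 + 12.42*z^3 - 15.8511*z^2 - 9.3619*z - 9.3989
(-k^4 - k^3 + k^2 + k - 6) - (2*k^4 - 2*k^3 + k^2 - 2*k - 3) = -3*k^4 + k^3 + 3*k - 3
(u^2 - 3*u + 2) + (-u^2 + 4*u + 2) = u + 4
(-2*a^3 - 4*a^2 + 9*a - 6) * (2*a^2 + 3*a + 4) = -4*a^5 - 14*a^4 - 2*a^3 - a^2 + 18*a - 24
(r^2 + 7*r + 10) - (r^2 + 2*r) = 5*r + 10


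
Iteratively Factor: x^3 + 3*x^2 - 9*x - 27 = (x + 3)*(x^2 - 9) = (x - 3)*(x + 3)*(x + 3)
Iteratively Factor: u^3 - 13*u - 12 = (u - 4)*(u^2 + 4*u + 3) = (u - 4)*(u + 3)*(u + 1)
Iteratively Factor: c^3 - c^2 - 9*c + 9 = (c - 1)*(c^2 - 9) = (c - 1)*(c + 3)*(c - 3)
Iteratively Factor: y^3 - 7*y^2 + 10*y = (y)*(y^2 - 7*y + 10) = y*(y - 2)*(y - 5)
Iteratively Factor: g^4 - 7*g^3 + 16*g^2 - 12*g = (g - 2)*(g^3 - 5*g^2 + 6*g) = g*(g - 2)*(g^2 - 5*g + 6) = g*(g - 2)^2*(g - 3)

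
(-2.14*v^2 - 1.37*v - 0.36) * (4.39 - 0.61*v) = 1.3054*v^3 - 8.5589*v^2 - 5.7947*v - 1.5804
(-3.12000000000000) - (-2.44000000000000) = -0.680000000000000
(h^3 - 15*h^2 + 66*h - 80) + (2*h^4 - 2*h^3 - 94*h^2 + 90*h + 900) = 2*h^4 - h^3 - 109*h^2 + 156*h + 820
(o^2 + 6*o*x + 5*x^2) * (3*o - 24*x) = 3*o^3 - 6*o^2*x - 129*o*x^2 - 120*x^3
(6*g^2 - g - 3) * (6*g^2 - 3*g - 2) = 36*g^4 - 24*g^3 - 27*g^2 + 11*g + 6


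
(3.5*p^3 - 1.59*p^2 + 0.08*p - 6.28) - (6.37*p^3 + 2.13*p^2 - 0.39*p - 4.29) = -2.87*p^3 - 3.72*p^2 + 0.47*p - 1.99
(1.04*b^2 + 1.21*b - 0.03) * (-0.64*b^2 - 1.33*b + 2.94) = -0.6656*b^4 - 2.1576*b^3 + 1.4675*b^2 + 3.5973*b - 0.0882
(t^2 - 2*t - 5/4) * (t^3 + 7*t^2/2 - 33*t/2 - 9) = t^5 + 3*t^4/2 - 99*t^3/4 + 157*t^2/8 + 309*t/8 + 45/4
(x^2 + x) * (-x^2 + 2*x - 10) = -x^4 + x^3 - 8*x^2 - 10*x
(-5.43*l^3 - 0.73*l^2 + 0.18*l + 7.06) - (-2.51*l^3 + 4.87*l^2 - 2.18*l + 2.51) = -2.92*l^3 - 5.6*l^2 + 2.36*l + 4.55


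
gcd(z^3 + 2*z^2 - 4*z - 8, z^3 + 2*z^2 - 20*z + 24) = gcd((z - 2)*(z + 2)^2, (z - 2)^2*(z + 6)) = z - 2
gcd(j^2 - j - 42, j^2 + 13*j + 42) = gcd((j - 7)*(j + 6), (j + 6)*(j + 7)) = j + 6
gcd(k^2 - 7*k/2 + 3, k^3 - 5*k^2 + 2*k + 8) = k - 2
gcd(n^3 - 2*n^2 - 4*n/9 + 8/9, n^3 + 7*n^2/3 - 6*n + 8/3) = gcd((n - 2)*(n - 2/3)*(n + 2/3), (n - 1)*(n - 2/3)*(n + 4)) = n - 2/3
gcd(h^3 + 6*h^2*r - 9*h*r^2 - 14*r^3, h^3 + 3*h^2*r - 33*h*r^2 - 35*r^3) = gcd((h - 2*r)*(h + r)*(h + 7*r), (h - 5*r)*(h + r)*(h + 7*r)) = h^2 + 8*h*r + 7*r^2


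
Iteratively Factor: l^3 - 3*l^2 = (l - 3)*(l^2) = l*(l - 3)*(l)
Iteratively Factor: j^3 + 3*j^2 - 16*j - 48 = (j + 4)*(j^2 - j - 12) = (j - 4)*(j + 4)*(j + 3)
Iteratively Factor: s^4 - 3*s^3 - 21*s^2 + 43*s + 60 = (s + 4)*(s^3 - 7*s^2 + 7*s + 15) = (s + 1)*(s + 4)*(s^2 - 8*s + 15) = (s - 3)*(s + 1)*(s + 4)*(s - 5)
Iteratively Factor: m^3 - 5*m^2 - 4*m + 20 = (m - 2)*(m^2 - 3*m - 10) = (m - 2)*(m + 2)*(m - 5)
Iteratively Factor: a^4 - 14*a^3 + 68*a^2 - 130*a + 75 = (a - 3)*(a^3 - 11*a^2 + 35*a - 25) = (a - 5)*(a - 3)*(a^2 - 6*a + 5) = (a - 5)*(a - 3)*(a - 1)*(a - 5)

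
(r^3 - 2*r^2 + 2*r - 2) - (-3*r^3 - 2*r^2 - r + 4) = 4*r^3 + 3*r - 6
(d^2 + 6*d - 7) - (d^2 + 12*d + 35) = -6*d - 42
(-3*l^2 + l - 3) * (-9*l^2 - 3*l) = 27*l^4 + 24*l^2 + 9*l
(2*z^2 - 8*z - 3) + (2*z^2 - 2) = 4*z^2 - 8*z - 5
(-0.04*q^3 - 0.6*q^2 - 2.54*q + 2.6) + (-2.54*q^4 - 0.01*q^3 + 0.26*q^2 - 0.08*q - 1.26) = -2.54*q^4 - 0.05*q^3 - 0.34*q^2 - 2.62*q + 1.34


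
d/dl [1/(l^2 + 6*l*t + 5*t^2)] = 2*(-l - 3*t)/(l^2 + 6*l*t + 5*t^2)^2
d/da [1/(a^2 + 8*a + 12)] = 2*(-a - 4)/(a^2 + 8*a + 12)^2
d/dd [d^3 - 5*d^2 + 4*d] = 3*d^2 - 10*d + 4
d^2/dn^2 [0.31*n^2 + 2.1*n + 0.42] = 0.620000000000000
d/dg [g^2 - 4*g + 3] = 2*g - 4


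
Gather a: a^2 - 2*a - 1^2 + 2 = a^2 - 2*a + 1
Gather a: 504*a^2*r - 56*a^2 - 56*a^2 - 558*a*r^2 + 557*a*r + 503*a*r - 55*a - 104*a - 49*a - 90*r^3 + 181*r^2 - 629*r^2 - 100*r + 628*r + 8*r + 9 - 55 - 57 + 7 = a^2*(504*r - 112) + a*(-558*r^2 + 1060*r - 208) - 90*r^3 - 448*r^2 + 536*r - 96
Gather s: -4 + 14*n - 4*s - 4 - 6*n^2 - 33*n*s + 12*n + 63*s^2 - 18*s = -6*n^2 + 26*n + 63*s^2 + s*(-33*n - 22) - 8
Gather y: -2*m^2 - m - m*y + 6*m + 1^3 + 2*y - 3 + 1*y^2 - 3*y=-2*m^2 + 5*m + y^2 + y*(-m - 1) - 2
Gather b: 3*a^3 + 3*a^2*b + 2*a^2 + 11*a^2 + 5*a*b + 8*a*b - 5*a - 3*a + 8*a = 3*a^3 + 13*a^2 + b*(3*a^2 + 13*a)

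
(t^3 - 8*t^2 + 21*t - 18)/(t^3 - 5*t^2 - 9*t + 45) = (t^2 - 5*t + 6)/(t^2 - 2*t - 15)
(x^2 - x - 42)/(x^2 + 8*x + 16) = (x^2 - x - 42)/(x^2 + 8*x + 16)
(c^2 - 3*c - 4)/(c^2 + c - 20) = (c + 1)/(c + 5)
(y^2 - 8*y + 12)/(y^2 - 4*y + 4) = (y - 6)/(y - 2)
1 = 1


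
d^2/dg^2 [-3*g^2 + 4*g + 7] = -6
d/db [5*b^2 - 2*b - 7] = 10*b - 2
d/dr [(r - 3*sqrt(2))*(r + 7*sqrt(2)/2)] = 2*r + sqrt(2)/2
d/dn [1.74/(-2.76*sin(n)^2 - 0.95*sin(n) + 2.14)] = (9.6048*sin(n) + 1.653)*cos(n)/(2.76*sin(n)^2 + 0.95*sin(n) - 2.14)^2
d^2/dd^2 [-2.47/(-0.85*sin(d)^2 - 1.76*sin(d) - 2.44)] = (-7.1383*sin(d)^4 - 11.08536*sin(d)^3 + 23.547498*sin(d)^2 + 32.777888*sin(d) + 5.056584)/(0.85*sin(d)^2 + 1.76*sin(d) + 2.44)^3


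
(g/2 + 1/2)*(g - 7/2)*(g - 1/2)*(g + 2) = g^4/2 - g^3/2 - 33*g^2/8 - 11*g/8 + 7/4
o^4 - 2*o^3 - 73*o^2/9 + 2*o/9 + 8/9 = (o - 4)*(o - 1/3)*(o + 1/3)*(o + 2)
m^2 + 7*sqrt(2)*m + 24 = (m + 3*sqrt(2))*(m + 4*sqrt(2))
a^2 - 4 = (a - 2)*(a + 2)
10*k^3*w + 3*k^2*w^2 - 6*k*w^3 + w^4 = w*(-5*k + w)*(-2*k + w)*(k + w)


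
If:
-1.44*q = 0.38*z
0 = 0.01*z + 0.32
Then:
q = 8.44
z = -32.00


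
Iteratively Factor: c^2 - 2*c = (c - 2)*(c)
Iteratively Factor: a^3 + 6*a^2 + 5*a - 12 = (a + 3)*(a^2 + 3*a - 4) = (a - 1)*(a + 3)*(a + 4)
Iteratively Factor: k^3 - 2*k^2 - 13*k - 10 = (k - 5)*(k^2 + 3*k + 2) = (k - 5)*(k + 1)*(k + 2)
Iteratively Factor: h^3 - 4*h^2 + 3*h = (h - 1)*(h^2 - 3*h) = (h - 3)*(h - 1)*(h)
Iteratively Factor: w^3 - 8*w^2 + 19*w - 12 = (w - 4)*(w^2 - 4*w + 3) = (w - 4)*(w - 1)*(w - 3)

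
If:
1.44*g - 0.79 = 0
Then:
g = 0.55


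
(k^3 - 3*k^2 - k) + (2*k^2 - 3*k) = k^3 - k^2 - 4*k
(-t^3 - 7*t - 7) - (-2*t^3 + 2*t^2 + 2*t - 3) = t^3 - 2*t^2 - 9*t - 4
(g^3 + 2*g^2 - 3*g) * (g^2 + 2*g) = g^5 + 4*g^4 + g^3 - 6*g^2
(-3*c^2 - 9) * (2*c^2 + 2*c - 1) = -6*c^4 - 6*c^3 - 15*c^2 - 18*c + 9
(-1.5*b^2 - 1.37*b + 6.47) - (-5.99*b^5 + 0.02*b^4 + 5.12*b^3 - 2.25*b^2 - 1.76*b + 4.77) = 5.99*b^5 - 0.02*b^4 - 5.12*b^3 + 0.75*b^2 + 0.39*b + 1.7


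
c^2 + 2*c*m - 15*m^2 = (c - 3*m)*(c + 5*m)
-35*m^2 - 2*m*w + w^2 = (-7*m + w)*(5*m + w)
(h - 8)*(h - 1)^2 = h^3 - 10*h^2 + 17*h - 8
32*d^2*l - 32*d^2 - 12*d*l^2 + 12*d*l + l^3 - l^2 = (-8*d + l)*(-4*d + l)*(l - 1)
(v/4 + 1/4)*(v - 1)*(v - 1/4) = v^3/4 - v^2/16 - v/4 + 1/16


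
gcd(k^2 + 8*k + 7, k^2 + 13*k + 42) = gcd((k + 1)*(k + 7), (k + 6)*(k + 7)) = k + 7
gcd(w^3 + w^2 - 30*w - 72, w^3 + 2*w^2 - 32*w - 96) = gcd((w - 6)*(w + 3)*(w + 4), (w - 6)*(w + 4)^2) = w^2 - 2*w - 24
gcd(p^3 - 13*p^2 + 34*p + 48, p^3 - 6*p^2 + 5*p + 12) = p + 1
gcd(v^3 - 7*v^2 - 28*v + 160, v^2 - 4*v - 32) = v - 8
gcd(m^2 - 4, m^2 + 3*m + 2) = m + 2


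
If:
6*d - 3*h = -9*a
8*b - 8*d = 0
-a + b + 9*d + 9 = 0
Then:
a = 5*h/16 + 9/16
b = h/32 - 27/32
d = h/32 - 27/32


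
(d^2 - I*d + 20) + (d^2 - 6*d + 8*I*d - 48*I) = 2*d^2 - 6*d + 7*I*d + 20 - 48*I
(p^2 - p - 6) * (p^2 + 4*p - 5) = p^4 + 3*p^3 - 15*p^2 - 19*p + 30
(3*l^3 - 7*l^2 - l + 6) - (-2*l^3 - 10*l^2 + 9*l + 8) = 5*l^3 + 3*l^2 - 10*l - 2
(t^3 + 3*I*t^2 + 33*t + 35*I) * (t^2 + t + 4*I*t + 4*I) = t^5 + t^4 + 7*I*t^4 + 21*t^3 + 7*I*t^3 + 21*t^2 + 167*I*t^2 - 140*t + 167*I*t - 140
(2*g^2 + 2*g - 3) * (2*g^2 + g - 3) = 4*g^4 + 6*g^3 - 10*g^2 - 9*g + 9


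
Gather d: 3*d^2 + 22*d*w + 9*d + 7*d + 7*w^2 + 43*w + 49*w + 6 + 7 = 3*d^2 + d*(22*w + 16) + 7*w^2 + 92*w + 13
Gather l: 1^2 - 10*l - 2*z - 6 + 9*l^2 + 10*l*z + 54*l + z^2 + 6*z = 9*l^2 + l*(10*z + 44) + z^2 + 4*z - 5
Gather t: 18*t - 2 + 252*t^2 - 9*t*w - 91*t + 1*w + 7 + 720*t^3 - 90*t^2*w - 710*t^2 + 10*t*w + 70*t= 720*t^3 + t^2*(-90*w - 458) + t*(w - 3) + w + 5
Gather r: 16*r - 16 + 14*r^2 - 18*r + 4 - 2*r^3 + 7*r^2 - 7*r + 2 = -2*r^3 + 21*r^2 - 9*r - 10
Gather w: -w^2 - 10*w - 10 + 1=-w^2 - 10*w - 9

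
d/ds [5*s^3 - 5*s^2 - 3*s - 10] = 15*s^2 - 10*s - 3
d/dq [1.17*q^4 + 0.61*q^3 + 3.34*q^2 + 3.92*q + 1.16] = 4.68*q^3 + 1.83*q^2 + 6.68*q + 3.92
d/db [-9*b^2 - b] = -18*b - 1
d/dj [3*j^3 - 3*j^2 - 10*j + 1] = 9*j^2 - 6*j - 10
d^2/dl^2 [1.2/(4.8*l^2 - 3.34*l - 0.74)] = (55.296*l^2 - 38.4768*l - 1.2*(9.6*l - 3.34)*(19.2*l - 6.68) - 8.5248)/(-4.8*l^2 + 3.34*l + 0.74)^3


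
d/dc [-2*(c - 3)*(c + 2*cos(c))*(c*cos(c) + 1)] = 2*(c - 3)*(c + 2*cos(c))*(c*sin(c) - cos(c)) + 2*(c - 3)*(c*cos(c) + 1)*(2*sin(c) - 1) - 2*(c + 2*cos(c))*(c*cos(c) + 1)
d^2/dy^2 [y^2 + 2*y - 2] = 2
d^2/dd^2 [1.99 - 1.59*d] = 0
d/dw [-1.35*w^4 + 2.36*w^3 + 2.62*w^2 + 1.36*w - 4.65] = -5.4*w^3 + 7.08*w^2 + 5.24*w + 1.36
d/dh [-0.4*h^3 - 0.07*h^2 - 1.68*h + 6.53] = -1.2*h^2 - 0.14*h - 1.68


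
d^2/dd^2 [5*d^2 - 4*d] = 10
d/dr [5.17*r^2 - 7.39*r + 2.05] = 10.34*r - 7.39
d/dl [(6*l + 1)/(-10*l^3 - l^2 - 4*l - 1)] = 2*(-30*l^3 - 3*l^2 - 12*l + (6*l + 1)*(15*l^2 + l + 2) - 3)/(10*l^3 + l^2 + 4*l + 1)^2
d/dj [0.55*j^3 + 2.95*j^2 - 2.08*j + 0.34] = 1.65*j^2 + 5.9*j - 2.08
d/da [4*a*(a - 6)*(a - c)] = 12*a^2 - 8*a*c - 48*a + 24*c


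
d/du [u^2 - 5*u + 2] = 2*u - 5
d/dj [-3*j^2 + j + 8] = 1 - 6*j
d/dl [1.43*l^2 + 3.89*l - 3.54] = 2.86*l + 3.89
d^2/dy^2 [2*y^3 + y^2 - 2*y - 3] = 12*y + 2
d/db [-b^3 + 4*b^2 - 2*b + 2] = -3*b^2 + 8*b - 2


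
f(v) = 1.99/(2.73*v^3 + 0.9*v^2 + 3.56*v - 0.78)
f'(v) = 1.99*(-8.19*v^2 - 1.8*v - 3.56)/(2.73*v^3 + 0.9*v^2 + 3.56*v - 0.78)^2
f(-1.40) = -0.17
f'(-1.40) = -0.26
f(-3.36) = -0.02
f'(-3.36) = -0.02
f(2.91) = 0.02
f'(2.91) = -0.02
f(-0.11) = -1.71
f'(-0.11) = -5.08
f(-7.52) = -0.00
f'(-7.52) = -0.00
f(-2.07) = -0.07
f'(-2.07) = -0.09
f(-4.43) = -0.01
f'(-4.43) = -0.01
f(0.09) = -4.42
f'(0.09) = -37.18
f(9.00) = 0.00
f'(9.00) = -0.00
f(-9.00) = -0.00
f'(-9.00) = -0.00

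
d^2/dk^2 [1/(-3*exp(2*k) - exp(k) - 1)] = (-2*(6*exp(k) + 1)^2*exp(k) + (12*exp(k) + 1)*(3*exp(2*k) + exp(k) + 1))*exp(k)/(3*exp(2*k) + exp(k) + 1)^3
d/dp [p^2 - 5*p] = 2*p - 5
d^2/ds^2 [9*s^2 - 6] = 18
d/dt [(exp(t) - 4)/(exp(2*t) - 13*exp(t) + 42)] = (-(exp(t) - 4)*(2*exp(t) - 13) + exp(2*t) - 13*exp(t) + 42)*exp(t)/(exp(2*t) - 13*exp(t) + 42)^2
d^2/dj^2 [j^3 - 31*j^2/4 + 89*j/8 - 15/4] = 6*j - 31/2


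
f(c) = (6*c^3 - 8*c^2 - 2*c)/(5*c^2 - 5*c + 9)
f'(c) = (5 - 10*c)*(6*c^3 - 8*c^2 - 2*c)/(5*c^2 - 5*c + 9)^2 + (18*c^2 - 16*c - 2)/(5*c^2 - 5*c + 9) = 2*(15*c^4 - 30*c^3 + 106*c^2 - 72*c - 9)/(25*c^4 - 50*c^3 + 115*c^2 - 90*c + 81)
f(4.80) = 4.69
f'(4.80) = 1.34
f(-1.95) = -1.88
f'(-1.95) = 1.37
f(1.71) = 0.21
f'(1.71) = 1.37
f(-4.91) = -5.80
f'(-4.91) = 1.28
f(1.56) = 0.01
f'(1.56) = 1.25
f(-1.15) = -0.81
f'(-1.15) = 1.25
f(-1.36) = -1.08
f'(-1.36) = 1.31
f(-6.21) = -7.44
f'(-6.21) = 1.25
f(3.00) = 2.15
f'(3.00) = 1.49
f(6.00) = 6.26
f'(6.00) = 1.29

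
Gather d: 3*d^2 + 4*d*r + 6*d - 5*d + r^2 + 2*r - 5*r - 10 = 3*d^2 + d*(4*r + 1) + r^2 - 3*r - 10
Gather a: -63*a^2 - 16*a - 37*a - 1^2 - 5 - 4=-63*a^2 - 53*a - 10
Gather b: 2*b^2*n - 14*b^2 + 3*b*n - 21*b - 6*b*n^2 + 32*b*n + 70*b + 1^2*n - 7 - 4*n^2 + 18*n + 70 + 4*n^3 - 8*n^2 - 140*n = b^2*(2*n - 14) + b*(-6*n^2 + 35*n + 49) + 4*n^3 - 12*n^2 - 121*n + 63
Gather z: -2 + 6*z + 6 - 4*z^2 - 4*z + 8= -4*z^2 + 2*z + 12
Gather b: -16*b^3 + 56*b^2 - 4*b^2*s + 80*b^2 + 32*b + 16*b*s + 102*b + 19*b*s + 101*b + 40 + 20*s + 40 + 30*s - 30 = -16*b^3 + b^2*(136 - 4*s) + b*(35*s + 235) + 50*s + 50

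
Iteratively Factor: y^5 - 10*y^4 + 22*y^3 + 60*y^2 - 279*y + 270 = (y - 2)*(y^4 - 8*y^3 + 6*y^2 + 72*y - 135) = (y - 3)*(y - 2)*(y^3 - 5*y^2 - 9*y + 45) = (y - 3)*(y - 2)*(y + 3)*(y^2 - 8*y + 15) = (y - 3)^2*(y - 2)*(y + 3)*(y - 5)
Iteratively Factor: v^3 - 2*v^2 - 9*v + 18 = (v + 3)*(v^2 - 5*v + 6) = (v - 2)*(v + 3)*(v - 3)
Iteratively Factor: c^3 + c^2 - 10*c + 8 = (c + 4)*(c^2 - 3*c + 2) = (c - 1)*(c + 4)*(c - 2)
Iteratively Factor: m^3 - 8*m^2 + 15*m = (m - 3)*(m^2 - 5*m) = (m - 5)*(m - 3)*(m)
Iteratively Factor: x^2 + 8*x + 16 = (x + 4)*(x + 4)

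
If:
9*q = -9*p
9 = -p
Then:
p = -9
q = 9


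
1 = 1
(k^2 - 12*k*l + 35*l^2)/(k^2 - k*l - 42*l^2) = (k - 5*l)/(k + 6*l)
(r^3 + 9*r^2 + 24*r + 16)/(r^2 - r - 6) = (r^3 + 9*r^2 + 24*r + 16)/(r^2 - r - 6)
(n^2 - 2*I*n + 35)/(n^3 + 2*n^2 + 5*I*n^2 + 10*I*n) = (n - 7*I)/(n*(n + 2))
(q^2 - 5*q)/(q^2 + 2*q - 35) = q/(q + 7)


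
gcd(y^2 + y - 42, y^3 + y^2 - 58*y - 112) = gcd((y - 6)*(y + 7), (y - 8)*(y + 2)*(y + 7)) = y + 7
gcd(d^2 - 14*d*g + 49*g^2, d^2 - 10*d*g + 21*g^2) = d - 7*g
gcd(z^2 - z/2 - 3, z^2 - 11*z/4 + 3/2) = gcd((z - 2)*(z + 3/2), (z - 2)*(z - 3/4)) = z - 2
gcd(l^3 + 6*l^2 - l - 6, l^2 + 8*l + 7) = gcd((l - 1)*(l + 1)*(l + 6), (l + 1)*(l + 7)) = l + 1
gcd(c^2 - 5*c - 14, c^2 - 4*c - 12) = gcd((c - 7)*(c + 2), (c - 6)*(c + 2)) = c + 2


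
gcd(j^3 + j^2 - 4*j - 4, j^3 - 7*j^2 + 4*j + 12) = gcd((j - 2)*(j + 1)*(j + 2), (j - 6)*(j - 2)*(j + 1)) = j^2 - j - 2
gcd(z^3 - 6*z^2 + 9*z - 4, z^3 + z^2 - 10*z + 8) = z - 1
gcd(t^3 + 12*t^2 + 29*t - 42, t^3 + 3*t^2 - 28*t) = t + 7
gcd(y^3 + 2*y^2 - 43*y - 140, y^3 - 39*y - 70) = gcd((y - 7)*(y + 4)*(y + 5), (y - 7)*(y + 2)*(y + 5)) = y^2 - 2*y - 35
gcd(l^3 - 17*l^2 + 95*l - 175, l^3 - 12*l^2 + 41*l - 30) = l - 5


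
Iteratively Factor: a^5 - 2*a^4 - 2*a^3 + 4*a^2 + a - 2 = (a - 2)*(a^4 - 2*a^2 + 1) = (a - 2)*(a + 1)*(a^3 - a^2 - a + 1) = (a - 2)*(a + 1)^2*(a^2 - 2*a + 1) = (a - 2)*(a - 1)*(a + 1)^2*(a - 1)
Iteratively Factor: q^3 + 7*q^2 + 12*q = (q)*(q^2 + 7*q + 12) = q*(q + 4)*(q + 3)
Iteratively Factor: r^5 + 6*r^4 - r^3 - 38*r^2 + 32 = (r - 1)*(r^4 + 7*r^3 + 6*r^2 - 32*r - 32) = (r - 1)*(r + 1)*(r^3 + 6*r^2 - 32) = (r - 1)*(r + 1)*(r + 4)*(r^2 + 2*r - 8) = (r - 1)*(r + 1)*(r + 4)^2*(r - 2)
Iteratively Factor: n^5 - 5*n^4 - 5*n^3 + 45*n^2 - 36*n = (n - 4)*(n^4 - n^3 - 9*n^2 + 9*n) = (n - 4)*(n - 3)*(n^3 + 2*n^2 - 3*n) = (n - 4)*(n - 3)*(n + 3)*(n^2 - n) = n*(n - 4)*(n - 3)*(n + 3)*(n - 1)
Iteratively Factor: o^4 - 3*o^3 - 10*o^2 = (o + 2)*(o^3 - 5*o^2) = (o - 5)*(o + 2)*(o^2) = o*(o - 5)*(o + 2)*(o)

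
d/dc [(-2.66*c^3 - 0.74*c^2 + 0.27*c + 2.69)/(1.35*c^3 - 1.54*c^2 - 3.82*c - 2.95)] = (1.77635683940025e-15*c^5 + 5.0954*c^4 + 19.5934*c^3 + 15.8891*c^2 + 12.6512*c + 9.4793)/(1.8225*c^6 - 4.158*c^5 - 7.9424*c^4 + 3.8006*c^3 + 23.6784*c^2 + 22.538*c + 8.7025)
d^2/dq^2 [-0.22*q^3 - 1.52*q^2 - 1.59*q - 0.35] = -1.32*q - 3.04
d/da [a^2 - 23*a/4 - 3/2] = 2*a - 23/4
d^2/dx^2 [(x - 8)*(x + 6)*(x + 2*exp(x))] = 2*x^2*exp(x) + 4*x*exp(x) + 6*x - 100*exp(x) - 4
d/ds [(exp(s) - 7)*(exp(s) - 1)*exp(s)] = (3*exp(2*s) - 16*exp(s) + 7)*exp(s)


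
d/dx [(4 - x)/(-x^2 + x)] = (-x^2 + 8*x - 4)/(x^2*(x^2 - 2*x + 1))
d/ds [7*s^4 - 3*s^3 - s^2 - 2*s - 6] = 28*s^3 - 9*s^2 - 2*s - 2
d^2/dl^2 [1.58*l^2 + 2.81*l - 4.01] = 3.16000000000000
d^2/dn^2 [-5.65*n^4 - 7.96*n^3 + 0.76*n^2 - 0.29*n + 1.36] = -67.8*n^2 - 47.76*n + 1.52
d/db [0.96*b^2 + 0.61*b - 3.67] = 1.92*b + 0.61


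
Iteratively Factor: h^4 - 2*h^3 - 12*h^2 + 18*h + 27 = (h - 3)*(h^3 + h^2 - 9*h - 9) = (h - 3)*(h + 3)*(h^2 - 2*h - 3) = (h - 3)^2*(h + 3)*(h + 1)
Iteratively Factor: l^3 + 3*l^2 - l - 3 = (l + 1)*(l^2 + 2*l - 3) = (l + 1)*(l + 3)*(l - 1)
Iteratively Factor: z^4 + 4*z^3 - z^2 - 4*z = (z + 4)*(z^3 - z) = (z - 1)*(z + 4)*(z^2 + z) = z*(z - 1)*(z + 4)*(z + 1)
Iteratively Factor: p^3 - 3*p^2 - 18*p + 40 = (p - 2)*(p^2 - p - 20) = (p - 2)*(p + 4)*(p - 5)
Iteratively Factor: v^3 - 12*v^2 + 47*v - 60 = (v - 3)*(v^2 - 9*v + 20) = (v - 5)*(v - 3)*(v - 4)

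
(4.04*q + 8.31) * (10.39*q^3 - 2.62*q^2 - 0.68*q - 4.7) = 41.9756*q^4 + 75.7561*q^3 - 24.5194*q^2 - 24.6388*q - 39.057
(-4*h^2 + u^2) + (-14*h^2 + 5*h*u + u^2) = -18*h^2 + 5*h*u + 2*u^2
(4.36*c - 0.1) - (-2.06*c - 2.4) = 6.42*c + 2.3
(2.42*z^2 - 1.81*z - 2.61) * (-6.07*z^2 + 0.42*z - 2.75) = -14.6894*z^4 + 12.0031*z^3 + 8.4275*z^2 + 3.8813*z + 7.1775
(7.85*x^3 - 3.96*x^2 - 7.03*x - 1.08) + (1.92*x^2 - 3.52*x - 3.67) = 7.85*x^3 - 2.04*x^2 - 10.55*x - 4.75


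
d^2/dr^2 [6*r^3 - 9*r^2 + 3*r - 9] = 36*r - 18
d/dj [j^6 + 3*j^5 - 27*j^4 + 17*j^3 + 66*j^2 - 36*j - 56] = 6*j^5 + 15*j^4 - 108*j^3 + 51*j^2 + 132*j - 36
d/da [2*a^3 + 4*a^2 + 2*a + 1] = 6*a^2 + 8*a + 2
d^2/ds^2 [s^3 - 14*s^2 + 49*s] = 6*s - 28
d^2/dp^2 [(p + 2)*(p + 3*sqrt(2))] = 2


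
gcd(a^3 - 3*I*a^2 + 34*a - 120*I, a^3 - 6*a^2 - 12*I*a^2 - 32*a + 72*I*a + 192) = a - 4*I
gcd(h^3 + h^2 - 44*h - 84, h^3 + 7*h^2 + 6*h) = h + 6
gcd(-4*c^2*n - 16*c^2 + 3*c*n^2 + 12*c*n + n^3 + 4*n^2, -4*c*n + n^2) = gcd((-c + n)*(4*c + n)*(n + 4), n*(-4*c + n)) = 1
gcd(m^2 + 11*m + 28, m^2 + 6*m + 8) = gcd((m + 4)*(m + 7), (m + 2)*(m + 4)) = m + 4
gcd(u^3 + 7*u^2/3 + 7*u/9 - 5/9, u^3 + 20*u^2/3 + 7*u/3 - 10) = u + 5/3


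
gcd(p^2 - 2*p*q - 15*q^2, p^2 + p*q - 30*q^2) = p - 5*q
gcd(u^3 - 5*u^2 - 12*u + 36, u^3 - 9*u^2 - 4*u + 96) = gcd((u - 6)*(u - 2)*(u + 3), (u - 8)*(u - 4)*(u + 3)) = u + 3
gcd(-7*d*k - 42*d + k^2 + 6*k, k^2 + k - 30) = k + 6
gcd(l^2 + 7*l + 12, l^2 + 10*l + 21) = l + 3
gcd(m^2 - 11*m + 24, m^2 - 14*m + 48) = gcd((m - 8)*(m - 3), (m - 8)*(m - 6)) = m - 8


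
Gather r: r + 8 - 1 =r + 7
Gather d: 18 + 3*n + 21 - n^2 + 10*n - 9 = -n^2 + 13*n + 30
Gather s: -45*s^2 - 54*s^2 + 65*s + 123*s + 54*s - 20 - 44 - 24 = -99*s^2 + 242*s - 88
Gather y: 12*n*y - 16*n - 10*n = 12*n*y - 26*n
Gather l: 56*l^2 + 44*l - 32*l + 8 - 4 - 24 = 56*l^2 + 12*l - 20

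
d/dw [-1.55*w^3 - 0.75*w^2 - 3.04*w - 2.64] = -4.65*w^2 - 1.5*w - 3.04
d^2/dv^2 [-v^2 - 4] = -2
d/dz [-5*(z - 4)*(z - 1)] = 25 - 10*z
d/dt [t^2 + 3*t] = 2*t + 3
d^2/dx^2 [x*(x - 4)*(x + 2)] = 6*x - 4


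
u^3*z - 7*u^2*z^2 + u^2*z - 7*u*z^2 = u*(u - 7*z)*(u*z + z)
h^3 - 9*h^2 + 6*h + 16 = (h - 8)*(h - 2)*(h + 1)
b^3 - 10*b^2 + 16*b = b*(b - 8)*(b - 2)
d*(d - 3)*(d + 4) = d^3 + d^2 - 12*d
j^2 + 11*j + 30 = (j + 5)*(j + 6)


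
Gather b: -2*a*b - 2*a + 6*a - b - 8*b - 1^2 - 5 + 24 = 4*a + b*(-2*a - 9) + 18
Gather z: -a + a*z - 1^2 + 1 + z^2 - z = -a + z^2 + z*(a - 1)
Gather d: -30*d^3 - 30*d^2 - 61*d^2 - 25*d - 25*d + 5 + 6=-30*d^3 - 91*d^2 - 50*d + 11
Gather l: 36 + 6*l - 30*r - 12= 6*l - 30*r + 24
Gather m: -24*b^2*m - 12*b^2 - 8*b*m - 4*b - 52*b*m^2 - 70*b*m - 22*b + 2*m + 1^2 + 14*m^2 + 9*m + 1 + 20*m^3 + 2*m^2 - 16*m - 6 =-12*b^2 - 26*b + 20*m^3 + m^2*(16 - 52*b) + m*(-24*b^2 - 78*b - 5) - 4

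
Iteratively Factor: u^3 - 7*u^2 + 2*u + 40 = (u + 2)*(u^2 - 9*u + 20) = (u - 4)*(u + 2)*(u - 5)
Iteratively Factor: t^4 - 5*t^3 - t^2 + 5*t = (t - 5)*(t^3 - t) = (t - 5)*(t - 1)*(t^2 + t) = (t - 5)*(t - 1)*(t + 1)*(t)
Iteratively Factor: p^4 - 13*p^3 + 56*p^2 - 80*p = (p - 5)*(p^3 - 8*p^2 + 16*p) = p*(p - 5)*(p^2 - 8*p + 16) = p*(p - 5)*(p - 4)*(p - 4)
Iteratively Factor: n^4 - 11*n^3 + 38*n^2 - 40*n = (n - 4)*(n^3 - 7*n^2 + 10*n) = (n - 4)*(n - 2)*(n^2 - 5*n) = (n - 5)*(n - 4)*(n - 2)*(n)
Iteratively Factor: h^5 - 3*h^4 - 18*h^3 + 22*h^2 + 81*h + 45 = (h + 1)*(h^4 - 4*h^3 - 14*h^2 + 36*h + 45) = (h - 3)*(h + 1)*(h^3 - h^2 - 17*h - 15) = (h - 3)*(h + 1)^2*(h^2 - 2*h - 15) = (h - 5)*(h - 3)*(h + 1)^2*(h + 3)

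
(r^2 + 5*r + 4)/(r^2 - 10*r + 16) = (r^2 + 5*r + 4)/(r^2 - 10*r + 16)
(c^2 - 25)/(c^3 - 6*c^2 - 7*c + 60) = (c + 5)/(c^2 - c - 12)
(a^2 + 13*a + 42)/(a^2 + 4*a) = (a^2 + 13*a + 42)/(a*(a + 4))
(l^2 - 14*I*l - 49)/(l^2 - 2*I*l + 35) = (l - 7*I)/(l + 5*I)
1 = 1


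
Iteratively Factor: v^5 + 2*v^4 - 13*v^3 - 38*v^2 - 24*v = (v + 1)*(v^4 + v^3 - 14*v^2 - 24*v) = (v + 1)*(v + 3)*(v^3 - 2*v^2 - 8*v) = (v - 4)*(v + 1)*(v + 3)*(v^2 + 2*v) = v*(v - 4)*(v + 1)*(v + 3)*(v + 2)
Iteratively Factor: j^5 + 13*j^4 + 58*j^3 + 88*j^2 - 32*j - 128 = (j - 1)*(j^4 + 14*j^3 + 72*j^2 + 160*j + 128) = (j - 1)*(j + 4)*(j^3 + 10*j^2 + 32*j + 32) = (j - 1)*(j + 2)*(j + 4)*(j^2 + 8*j + 16) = (j - 1)*(j + 2)*(j + 4)^2*(j + 4)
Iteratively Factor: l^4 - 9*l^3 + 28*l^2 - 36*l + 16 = (l - 2)*(l^3 - 7*l^2 + 14*l - 8) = (l - 4)*(l - 2)*(l^2 - 3*l + 2) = (l - 4)*(l - 2)^2*(l - 1)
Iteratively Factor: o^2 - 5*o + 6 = (o - 2)*(o - 3)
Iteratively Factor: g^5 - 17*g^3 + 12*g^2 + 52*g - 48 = (g - 2)*(g^4 + 2*g^3 - 13*g^2 - 14*g + 24) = (g - 3)*(g - 2)*(g^3 + 5*g^2 + 2*g - 8) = (g - 3)*(g - 2)*(g + 2)*(g^2 + 3*g - 4) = (g - 3)*(g - 2)*(g - 1)*(g + 2)*(g + 4)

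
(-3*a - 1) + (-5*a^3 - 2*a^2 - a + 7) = -5*a^3 - 2*a^2 - 4*a + 6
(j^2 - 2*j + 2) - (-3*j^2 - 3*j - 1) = 4*j^2 + j + 3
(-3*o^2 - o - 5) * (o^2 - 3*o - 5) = -3*o^4 + 8*o^3 + 13*o^2 + 20*o + 25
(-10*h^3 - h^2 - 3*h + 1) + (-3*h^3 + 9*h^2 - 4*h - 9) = -13*h^3 + 8*h^2 - 7*h - 8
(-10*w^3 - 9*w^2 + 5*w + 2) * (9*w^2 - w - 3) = -90*w^5 - 71*w^4 + 84*w^3 + 40*w^2 - 17*w - 6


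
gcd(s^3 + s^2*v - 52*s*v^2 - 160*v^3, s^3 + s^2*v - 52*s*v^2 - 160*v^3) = s^3 + s^2*v - 52*s*v^2 - 160*v^3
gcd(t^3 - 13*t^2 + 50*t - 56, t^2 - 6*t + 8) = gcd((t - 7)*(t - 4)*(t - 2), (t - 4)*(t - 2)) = t^2 - 6*t + 8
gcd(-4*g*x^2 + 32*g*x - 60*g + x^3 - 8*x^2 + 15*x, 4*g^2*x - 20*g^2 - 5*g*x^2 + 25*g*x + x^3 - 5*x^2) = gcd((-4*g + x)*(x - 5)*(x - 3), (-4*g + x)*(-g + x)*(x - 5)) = -4*g*x + 20*g + x^2 - 5*x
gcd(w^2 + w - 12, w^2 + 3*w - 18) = w - 3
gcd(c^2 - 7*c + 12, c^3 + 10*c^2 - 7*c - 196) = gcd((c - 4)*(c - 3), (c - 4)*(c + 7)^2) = c - 4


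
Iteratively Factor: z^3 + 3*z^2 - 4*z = (z - 1)*(z^2 + 4*z) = (z - 1)*(z + 4)*(z)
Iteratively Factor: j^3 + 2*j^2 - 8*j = (j - 2)*(j^2 + 4*j) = j*(j - 2)*(j + 4)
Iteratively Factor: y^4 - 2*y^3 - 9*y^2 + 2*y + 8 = (y + 2)*(y^3 - 4*y^2 - y + 4) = (y + 1)*(y + 2)*(y^2 - 5*y + 4) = (y - 1)*(y + 1)*(y + 2)*(y - 4)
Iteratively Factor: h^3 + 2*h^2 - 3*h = (h + 3)*(h^2 - h) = (h - 1)*(h + 3)*(h)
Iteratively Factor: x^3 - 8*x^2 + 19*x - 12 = (x - 4)*(x^2 - 4*x + 3) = (x - 4)*(x - 1)*(x - 3)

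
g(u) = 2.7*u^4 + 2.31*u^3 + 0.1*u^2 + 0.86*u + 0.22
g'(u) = 10.8*u^3 + 6.93*u^2 + 0.2*u + 0.86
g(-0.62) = -0.43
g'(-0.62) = 0.83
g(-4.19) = 660.63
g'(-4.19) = -672.76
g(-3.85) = 459.77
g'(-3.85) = -513.51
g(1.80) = 43.91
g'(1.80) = 86.66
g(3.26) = 389.07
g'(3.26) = 449.34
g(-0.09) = 0.14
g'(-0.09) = 0.89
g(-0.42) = -0.21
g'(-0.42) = 1.20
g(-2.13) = 32.09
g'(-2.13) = -72.49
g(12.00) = 60003.82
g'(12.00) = 19663.58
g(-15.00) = 128901.07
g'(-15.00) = -34892.89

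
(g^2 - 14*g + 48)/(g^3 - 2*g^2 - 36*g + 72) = (g - 8)/(g^2 + 4*g - 12)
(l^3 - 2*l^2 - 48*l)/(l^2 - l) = (l^2 - 2*l - 48)/(l - 1)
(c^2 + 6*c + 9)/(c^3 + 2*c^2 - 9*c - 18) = (c + 3)/(c^2 - c - 6)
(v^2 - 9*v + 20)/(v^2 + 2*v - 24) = (v - 5)/(v + 6)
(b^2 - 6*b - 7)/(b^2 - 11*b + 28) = (b + 1)/(b - 4)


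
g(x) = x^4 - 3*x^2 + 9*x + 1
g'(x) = 4*x^3 - 6*x + 9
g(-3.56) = 91.56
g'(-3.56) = -150.11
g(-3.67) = 108.97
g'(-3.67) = -166.70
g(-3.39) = 68.08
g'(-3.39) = -126.49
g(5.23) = 714.19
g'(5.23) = 549.84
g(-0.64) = -5.82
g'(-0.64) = 11.79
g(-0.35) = -2.50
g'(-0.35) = 10.93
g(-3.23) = 49.48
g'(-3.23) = -106.41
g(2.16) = 28.21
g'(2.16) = 36.35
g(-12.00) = 20197.00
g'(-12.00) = -6831.00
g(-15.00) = 49816.00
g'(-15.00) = -13401.00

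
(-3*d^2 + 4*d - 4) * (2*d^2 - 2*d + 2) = -6*d^4 + 14*d^3 - 22*d^2 + 16*d - 8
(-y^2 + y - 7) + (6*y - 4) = -y^2 + 7*y - 11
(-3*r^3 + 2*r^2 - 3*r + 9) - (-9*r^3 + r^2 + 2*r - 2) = 6*r^3 + r^2 - 5*r + 11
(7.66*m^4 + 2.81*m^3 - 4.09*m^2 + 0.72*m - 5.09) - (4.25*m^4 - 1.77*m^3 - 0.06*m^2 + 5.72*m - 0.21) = 3.41*m^4 + 4.58*m^3 - 4.03*m^2 - 5.0*m - 4.88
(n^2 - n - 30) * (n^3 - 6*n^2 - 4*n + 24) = n^5 - 7*n^4 - 28*n^3 + 208*n^2 + 96*n - 720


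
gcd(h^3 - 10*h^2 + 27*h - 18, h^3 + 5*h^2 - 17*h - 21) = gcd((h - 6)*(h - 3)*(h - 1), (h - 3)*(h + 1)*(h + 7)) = h - 3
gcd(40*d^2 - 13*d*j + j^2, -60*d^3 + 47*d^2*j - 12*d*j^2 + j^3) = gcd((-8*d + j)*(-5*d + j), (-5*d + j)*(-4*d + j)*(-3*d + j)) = 5*d - j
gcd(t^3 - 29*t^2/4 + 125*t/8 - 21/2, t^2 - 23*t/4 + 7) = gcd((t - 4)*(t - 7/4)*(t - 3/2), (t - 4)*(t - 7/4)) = t^2 - 23*t/4 + 7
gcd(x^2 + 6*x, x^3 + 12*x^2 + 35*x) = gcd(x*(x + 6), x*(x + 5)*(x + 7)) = x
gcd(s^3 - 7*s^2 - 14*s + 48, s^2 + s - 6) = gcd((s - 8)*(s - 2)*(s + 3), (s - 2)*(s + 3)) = s^2 + s - 6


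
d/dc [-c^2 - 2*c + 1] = -2*c - 2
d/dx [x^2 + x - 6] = 2*x + 1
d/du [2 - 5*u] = -5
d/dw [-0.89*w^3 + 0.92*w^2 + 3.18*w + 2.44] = -2.67*w^2 + 1.84*w + 3.18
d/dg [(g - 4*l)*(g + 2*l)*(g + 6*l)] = 3*g^2 + 8*g*l - 20*l^2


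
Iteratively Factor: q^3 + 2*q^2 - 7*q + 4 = (q - 1)*(q^2 + 3*q - 4) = (q - 1)*(q + 4)*(q - 1)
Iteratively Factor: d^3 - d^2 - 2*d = (d)*(d^2 - d - 2) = d*(d - 2)*(d + 1)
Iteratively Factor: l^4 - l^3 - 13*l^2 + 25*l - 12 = (l + 4)*(l^3 - 5*l^2 + 7*l - 3) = (l - 1)*(l + 4)*(l^2 - 4*l + 3) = (l - 3)*(l - 1)*(l + 4)*(l - 1)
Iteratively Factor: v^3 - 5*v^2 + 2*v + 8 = (v + 1)*(v^2 - 6*v + 8) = (v - 4)*(v + 1)*(v - 2)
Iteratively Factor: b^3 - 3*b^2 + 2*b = (b - 1)*(b^2 - 2*b) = b*(b - 1)*(b - 2)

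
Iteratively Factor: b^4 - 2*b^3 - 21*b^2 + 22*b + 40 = (b + 1)*(b^3 - 3*b^2 - 18*b + 40) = (b + 1)*(b + 4)*(b^2 - 7*b + 10) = (b - 5)*(b + 1)*(b + 4)*(b - 2)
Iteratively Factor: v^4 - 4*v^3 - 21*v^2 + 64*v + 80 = (v - 4)*(v^3 - 21*v - 20) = (v - 5)*(v - 4)*(v^2 + 5*v + 4) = (v - 5)*(v - 4)*(v + 1)*(v + 4)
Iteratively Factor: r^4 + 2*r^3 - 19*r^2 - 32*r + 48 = (r - 4)*(r^3 + 6*r^2 + 5*r - 12) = (r - 4)*(r + 4)*(r^2 + 2*r - 3) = (r - 4)*(r + 3)*(r + 4)*(r - 1)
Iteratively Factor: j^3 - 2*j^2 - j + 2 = (j + 1)*(j^2 - 3*j + 2) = (j - 2)*(j + 1)*(j - 1)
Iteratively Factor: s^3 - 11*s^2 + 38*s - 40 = (s - 2)*(s^2 - 9*s + 20) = (s - 5)*(s - 2)*(s - 4)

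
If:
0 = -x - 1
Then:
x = -1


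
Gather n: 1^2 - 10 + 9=0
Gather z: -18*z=-18*z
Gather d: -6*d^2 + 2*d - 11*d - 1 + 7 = -6*d^2 - 9*d + 6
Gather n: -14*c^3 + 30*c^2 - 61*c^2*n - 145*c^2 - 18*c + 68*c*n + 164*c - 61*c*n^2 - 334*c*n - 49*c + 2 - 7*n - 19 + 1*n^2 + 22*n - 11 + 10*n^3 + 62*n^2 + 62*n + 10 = -14*c^3 - 115*c^2 + 97*c + 10*n^3 + n^2*(63 - 61*c) + n*(-61*c^2 - 266*c + 77) - 18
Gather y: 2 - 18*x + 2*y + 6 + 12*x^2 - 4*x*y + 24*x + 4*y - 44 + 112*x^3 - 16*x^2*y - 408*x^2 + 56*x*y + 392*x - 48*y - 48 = 112*x^3 - 396*x^2 + 398*x + y*(-16*x^2 + 52*x - 42) - 84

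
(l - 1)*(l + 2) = l^2 + l - 2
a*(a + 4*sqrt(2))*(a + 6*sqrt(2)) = a^3 + 10*sqrt(2)*a^2 + 48*a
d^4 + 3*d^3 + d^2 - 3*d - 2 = (d - 1)*(d + 1)^2*(d + 2)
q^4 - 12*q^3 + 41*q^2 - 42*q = q*(q - 7)*(q - 3)*(q - 2)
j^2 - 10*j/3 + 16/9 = (j - 8/3)*(j - 2/3)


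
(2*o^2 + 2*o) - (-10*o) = 2*o^2 + 12*o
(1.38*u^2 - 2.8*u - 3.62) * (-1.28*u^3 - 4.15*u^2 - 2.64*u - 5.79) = -1.7664*u^5 - 2.143*u^4 + 12.6104*u^3 + 14.4248*u^2 + 25.7688*u + 20.9598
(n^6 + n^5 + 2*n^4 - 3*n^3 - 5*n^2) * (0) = 0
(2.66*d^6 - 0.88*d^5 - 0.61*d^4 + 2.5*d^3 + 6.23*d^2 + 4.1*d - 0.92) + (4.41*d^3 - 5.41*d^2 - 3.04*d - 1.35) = 2.66*d^6 - 0.88*d^5 - 0.61*d^4 + 6.91*d^3 + 0.82*d^2 + 1.06*d - 2.27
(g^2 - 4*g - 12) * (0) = 0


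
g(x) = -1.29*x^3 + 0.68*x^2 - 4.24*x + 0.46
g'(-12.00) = -577.84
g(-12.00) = 2378.38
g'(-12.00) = -577.84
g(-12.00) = 2378.38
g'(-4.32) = -82.34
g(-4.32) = 135.47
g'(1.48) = -10.70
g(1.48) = -8.51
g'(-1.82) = -19.53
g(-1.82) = 18.21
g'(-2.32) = -28.23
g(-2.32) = 30.07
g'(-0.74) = -7.37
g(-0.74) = 4.49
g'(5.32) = -106.54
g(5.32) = -197.08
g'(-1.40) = -13.73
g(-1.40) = 11.27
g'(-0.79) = -7.73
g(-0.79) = 4.87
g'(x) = -3.87*x^2 + 1.36*x - 4.24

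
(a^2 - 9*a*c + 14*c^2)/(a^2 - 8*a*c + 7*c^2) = (a - 2*c)/(a - c)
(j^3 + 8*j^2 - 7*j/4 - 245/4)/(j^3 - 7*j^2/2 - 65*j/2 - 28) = (2*j^2 + 9*j - 35)/(2*(j^2 - 7*j - 8))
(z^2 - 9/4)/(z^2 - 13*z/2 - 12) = (z - 3/2)/(z - 8)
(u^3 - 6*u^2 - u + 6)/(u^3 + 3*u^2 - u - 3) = (u - 6)/(u + 3)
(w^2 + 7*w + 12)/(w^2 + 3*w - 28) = (w^2 + 7*w + 12)/(w^2 + 3*w - 28)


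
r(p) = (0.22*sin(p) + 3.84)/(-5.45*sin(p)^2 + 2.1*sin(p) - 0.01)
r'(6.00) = -18.07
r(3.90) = -0.91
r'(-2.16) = 0.77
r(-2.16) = -0.66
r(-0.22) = -5.21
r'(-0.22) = -31.58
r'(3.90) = 1.62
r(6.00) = -3.70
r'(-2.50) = 2.53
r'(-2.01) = 0.47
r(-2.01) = -0.57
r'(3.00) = 66.87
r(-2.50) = -1.15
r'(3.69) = 3.77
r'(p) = (10.9*sin(p)*cos(p) - 2.1*cos(p))*(0.22*sin(p) + 3.84)/(-5.45*sin(p)^2 + 2.1*sin(p) - 0.01)^2 + 0.22*cos(p)/(-5.45*sin(p)^2 + 2.1*sin(p) - 0.01) = (1.199*sin(p)^2 + 41.856*sin(p) - 8.0662)*cos(p)/(29.7025*sin(p)^4 - 22.89*sin(p)^3 + 4.519*sin(p)^2 - 0.042*sin(p) + 0.0001)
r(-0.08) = -17.98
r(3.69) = -1.44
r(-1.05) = -0.62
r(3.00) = 21.77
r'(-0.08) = -251.43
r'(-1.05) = -0.61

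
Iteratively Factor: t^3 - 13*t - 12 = (t + 1)*(t^2 - t - 12) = (t - 4)*(t + 1)*(t + 3)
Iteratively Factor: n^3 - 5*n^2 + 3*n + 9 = (n - 3)*(n^2 - 2*n - 3) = (n - 3)*(n + 1)*(n - 3)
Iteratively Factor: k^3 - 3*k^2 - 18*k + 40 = (k - 5)*(k^2 + 2*k - 8) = (k - 5)*(k - 2)*(k + 4)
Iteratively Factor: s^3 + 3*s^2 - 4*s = (s)*(s^2 + 3*s - 4) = s*(s + 4)*(s - 1)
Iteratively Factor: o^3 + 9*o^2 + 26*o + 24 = (o + 4)*(o^2 + 5*o + 6) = (o + 3)*(o + 4)*(o + 2)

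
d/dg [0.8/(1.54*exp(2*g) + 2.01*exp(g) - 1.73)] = (-2.464*exp(g) - 1.608)*exp(g)/(1.54*exp(2*g) + 2.01*exp(g) - 1.73)^2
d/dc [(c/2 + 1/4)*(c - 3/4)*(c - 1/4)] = 3*c^2/2 - c/2 - 5/32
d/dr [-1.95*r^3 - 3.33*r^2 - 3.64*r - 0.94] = -5.85*r^2 - 6.66*r - 3.64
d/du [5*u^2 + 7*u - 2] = 10*u + 7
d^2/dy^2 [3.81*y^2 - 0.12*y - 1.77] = 7.62000000000000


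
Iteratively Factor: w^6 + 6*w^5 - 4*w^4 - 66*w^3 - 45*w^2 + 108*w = (w + 3)*(w^5 + 3*w^4 - 13*w^3 - 27*w^2 + 36*w) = (w + 3)*(w + 4)*(w^4 - w^3 - 9*w^2 + 9*w) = (w - 1)*(w + 3)*(w + 4)*(w^3 - 9*w) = (w - 3)*(w - 1)*(w + 3)*(w + 4)*(w^2 + 3*w) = w*(w - 3)*(w - 1)*(w + 3)*(w + 4)*(w + 3)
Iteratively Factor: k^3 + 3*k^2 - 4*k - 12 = (k + 3)*(k^2 - 4) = (k - 2)*(k + 3)*(k + 2)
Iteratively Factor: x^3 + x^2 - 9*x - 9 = (x + 3)*(x^2 - 2*x - 3) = (x - 3)*(x + 3)*(x + 1)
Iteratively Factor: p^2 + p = (p + 1)*(p)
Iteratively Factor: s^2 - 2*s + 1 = (s - 1)*(s - 1)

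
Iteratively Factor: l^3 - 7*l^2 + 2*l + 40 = (l - 5)*(l^2 - 2*l - 8) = (l - 5)*(l + 2)*(l - 4)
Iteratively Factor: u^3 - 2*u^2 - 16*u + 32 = (u - 4)*(u^2 + 2*u - 8) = (u - 4)*(u + 4)*(u - 2)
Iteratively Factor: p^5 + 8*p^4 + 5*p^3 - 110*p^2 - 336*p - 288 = (p + 4)*(p^4 + 4*p^3 - 11*p^2 - 66*p - 72) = (p + 3)*(p + 4)*(p^3 + p^2 - 14*p - 24) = (p - 4)*(p + 3)*(p + 4)*(p^2 + 5*p + 6) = (p - 4)*(p + 3)^2*(p + 4)*(p + 2)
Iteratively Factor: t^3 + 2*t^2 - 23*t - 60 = (t + 4)*(t^2 - 2*t - 15) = (t - 5)*(t + 4)*(t + 3)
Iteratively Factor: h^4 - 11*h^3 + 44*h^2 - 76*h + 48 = (h - 4)*(h^3 - 7*h^2 + 16*h - 12) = (h - 4)*(h - 3)*(h^2 - 4*h + 4) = (h - 4)*(h - 3)*(h - 2)*(h - 2)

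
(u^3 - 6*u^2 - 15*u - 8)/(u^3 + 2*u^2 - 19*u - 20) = (u^2 - 7*u - 8)/(u^2 + u - 20)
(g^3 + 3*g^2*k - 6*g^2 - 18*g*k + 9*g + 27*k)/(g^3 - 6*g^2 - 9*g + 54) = (g^2 + 3*g*k - 3*g - 9*k)/(g^2 - 3*g - 18)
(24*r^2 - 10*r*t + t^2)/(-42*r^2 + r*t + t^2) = (-4*r + t)/(7*r + t)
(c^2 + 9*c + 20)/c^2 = 1 + 9/c + 20/c^2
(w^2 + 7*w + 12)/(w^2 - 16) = (w + 3)/(w - 4)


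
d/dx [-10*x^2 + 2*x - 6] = 2 - 20*x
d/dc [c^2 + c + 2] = 2*c + 1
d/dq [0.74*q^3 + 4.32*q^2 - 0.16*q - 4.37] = 2.22*q^2 + 8.64*q - 0.16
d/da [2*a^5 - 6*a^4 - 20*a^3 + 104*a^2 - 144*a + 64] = 10*a^4 - 24*a^3 - 60*a^2 + 208*a - 144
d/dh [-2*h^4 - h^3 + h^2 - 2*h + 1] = -8*h^3 - 3*h^2 + 2*h - 2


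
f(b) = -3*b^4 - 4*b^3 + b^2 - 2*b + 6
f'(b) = -12*b^3 - 12*b^2 + 2*b - 2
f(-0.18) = 6.41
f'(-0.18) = -2.68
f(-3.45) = -235.95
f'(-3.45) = 341.03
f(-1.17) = 10.49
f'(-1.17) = -1.55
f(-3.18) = -155.68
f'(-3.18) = 256.18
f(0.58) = 4.06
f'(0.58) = -7.22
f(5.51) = -3409.00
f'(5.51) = -2362.71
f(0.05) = 5.90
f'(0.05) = -1.93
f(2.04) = -79.83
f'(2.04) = -149.74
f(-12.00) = -55122.00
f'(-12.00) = 18982.00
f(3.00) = -342.00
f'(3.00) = -428.00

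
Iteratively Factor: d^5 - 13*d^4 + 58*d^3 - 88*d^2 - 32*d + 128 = (d - 4)*(d^4 - 9*d^3 + 22*d^2 - 32) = (d - 4)*(d + 1)*(d^3 - 10*d^2 + 32*d - 32) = (d - 4)^2*(d + 1)*(d^2 - 6*d + 8) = (d - 4)^2*(d - 2)*(d + 1)*(d - 4)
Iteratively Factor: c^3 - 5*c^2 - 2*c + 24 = (c - 4)*(c^2 - c - 6) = (c - 4)*(c - 3)*(c + 2)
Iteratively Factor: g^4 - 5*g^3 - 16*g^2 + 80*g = (g - 4)*(g^3 - g^2 - 20*g) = (g - 4)*(g + 4)*(g^2 - 5*g) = g*(g - 4)*(g + 4)*(g - 5)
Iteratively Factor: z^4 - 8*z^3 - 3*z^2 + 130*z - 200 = (z - 5)*(z^3 - 3*z^2 - 18*z + 40) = (z - 5)*(z - 2)*(z^2 - z - 20) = (z - 5)*(z - 2)*(z + 4)*(z - 5)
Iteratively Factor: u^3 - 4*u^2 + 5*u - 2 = (u - 1)*(u^2 - 3*u + 2) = (u - 2)*(u - 1)*(u - 1)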